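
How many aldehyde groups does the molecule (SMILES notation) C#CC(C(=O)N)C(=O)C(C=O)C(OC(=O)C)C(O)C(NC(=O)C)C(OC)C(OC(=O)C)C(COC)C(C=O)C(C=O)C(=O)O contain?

3

C≡C triple bond → alkyne.
pendant –CONH2: carbonyl C bonded to C and N → amide.
–C(=O)– with carbon on both sides → ketone.
pendant –CHO: carbonyl C bonded to C and H → aldehyde.
pendant –OC(=O)CH3: an acyloxy group → ester.
–OH on an sp³ carbon → alcohol (secondary).
pendant –NHC(=O)CH3: N bonded to a carbonyl → amide (not amine).
pendant –OCH3: C–O–C with sp³ C, no adjacent C=O → ether.
pendant –OC(=O)CH3: an acyloxy group → ester.
pendant –CH2OCH3: C–O–C linkage → ether.
pendant –CHO: carbonyl C bonded to C and H → aldehyde.
pendant –CHO: carbonyl C bonded to C and H → aldehyde.
–COOH: carbonyl C bonded to –OH and C → carboxylic acid (the –OH is not a separate alcohol).
Aldehyde appears at: CH(CHO), CH(CHO), CH(CHO) → 3.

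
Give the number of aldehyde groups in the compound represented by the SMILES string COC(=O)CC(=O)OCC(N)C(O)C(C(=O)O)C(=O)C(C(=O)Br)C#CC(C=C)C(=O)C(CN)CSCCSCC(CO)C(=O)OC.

0

Reading the structure from left to right:
  CH3OOC: CH3O–C(=O)–: carbonyl C bonded to C and to –OCH3 → ester (not ketone + ether).
  CH2COOCH2: –C(=O)–O–C with C on the carbonyl side → ester.
  CH(NH2): –NH2 on an sp³ carbon with no adjacent C=O → amine.
  CH(OH): –OH on an sp³ carbon → alcohol (secondary).
  CH(COOH): pendant –COOH: carbonyl C bonded to C and –OH → carboxylic acid.
  CO: –C(=O)– with carbon on both sides → ketone.
  CH(COBr): pendant –C(=O)X: carbonyl C bonded to C and halogen → acyl halide.
  C≡C: C≡C triple bond → alkyne.
  CH(CH=CH2): pendant –CH=CH2: C=C double bond → alkene.
  CO: –C(=O)– with carbon on both sides → ketone.
  CH(CH2NH2): pendant –CH2NH2: N on sp³ C, no adjacent C=O → amine.
  CH2SCH2: C–S–C linkage → sulfide (thioether).
  CH2SCH2: C–S–C linkage → sulfide (thioether).
  CH(CH2OH): pendant –CH2OH on an sp³ backbone C → alcohol.
  COOCH3: –C(=O)OCH3: carbonyl C bonded to C and to –OCH3 → ester (not ketone + ether).
No segment is a aldehyde: CH3OOC is ester, not aldehyde; CH2COOCH2 is ester, not aldehyde; CH(COOH) is carboxylic acid, not aldehyde. → 0.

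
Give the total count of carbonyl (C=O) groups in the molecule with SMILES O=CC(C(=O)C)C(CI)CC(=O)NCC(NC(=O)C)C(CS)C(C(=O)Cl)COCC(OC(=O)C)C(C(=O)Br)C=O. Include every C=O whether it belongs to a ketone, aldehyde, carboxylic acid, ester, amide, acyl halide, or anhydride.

OHC: aldehyde, 1 C=O (running total 1).
CH(COCH3): ketone, 1 C=O (running total 2).
CH2CONHCH2: amide, 1 C=O (running total 3).
CH(NHCOCH3): amide, 1 C=O (running total 4).
CH(COCl): acyl halide, 1 C=O (running total 5).
CH(OCOCH3): ester, 1 C=O (running total 6).
CH(COBr): acyl halide, 1 C=O (running total 7).
CHO: aldehyde, 1 C=O (running total 8).

8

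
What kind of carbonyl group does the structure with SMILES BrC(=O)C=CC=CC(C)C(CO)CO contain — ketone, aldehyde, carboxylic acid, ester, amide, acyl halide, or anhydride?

acyl halide

The carbonyl is in the BrCO segment: –C(=O)Br: carbonyl C bonded to C and to a halogen → acyl halide (not alkyl halide).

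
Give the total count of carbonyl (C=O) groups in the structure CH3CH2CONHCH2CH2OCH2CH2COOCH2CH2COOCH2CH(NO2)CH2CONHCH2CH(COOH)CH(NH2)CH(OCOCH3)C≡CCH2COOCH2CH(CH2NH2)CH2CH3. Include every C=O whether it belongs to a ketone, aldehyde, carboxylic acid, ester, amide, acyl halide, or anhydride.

7

CH2CONHCH2: amide, 1 C=O (running total 1).
CH2COOCH2: ester, 1 C=O (running total 2).
CH2COOCH2: ester, 1 C=O (running total 3).
CH2CONHCH2: amide, 1 C=O (running total 4).
CH(COOH): carboxylic acid, 1 C=O (running total 5).
CH(OCOCH3): ester, 1 C=O (running total 6).
CH2COOCH2: ester, 1 C=O (running total 7).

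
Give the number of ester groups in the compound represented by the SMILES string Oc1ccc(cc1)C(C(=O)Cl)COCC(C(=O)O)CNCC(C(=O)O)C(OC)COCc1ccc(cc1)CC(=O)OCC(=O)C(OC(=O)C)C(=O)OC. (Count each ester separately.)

3

Working along the chain:
  HOC6H4: –OH attached directly to an aromatic ring → phenol (not alcohol); the ring itself is an arene.
  CH(COCl): pendant –C(=O)X: carbonyl C bonded to C and halogen → acyl halide.
  CH2OCH2: C–O–C with sp³ carbons on both sides and no adjacent C=O → ether.
  CH(COOH): pendant –COOH: carbonyl C bonded to C and –OH → carboxylic acid.
  CH2NHCH2: C–N–C with sp³ carbons and no adjacent C=O → amine (secondary).
  CH(COOH): pendant –COOH: carbonyl C bonded to C and –OH → carboxylic acid.
  CH(OCH3): pendant –OCH3: C–O–C with sp³ C, no adjacent C=O → ether.
  CH2OCH2: C–O–C with sp³ carbons on both sides and no adjacent C=O → ether.
  C6H4: para-disubstituted benzene ring → arene.
  CH2COOCH2: –C(=O)–O–C with C on the carbonyl side → ester.
  CO: –C(=O)– with carbon on both sides → ketone.
  CH(OCOCH3): pendant –OC(=O)CH3: an acyloxy group → ester.
  COOCH3: –C(=O)OCH3: carbonyl C bonded to C and to –OCH3 → ester (not ketone + ether).
Ester appears at: CH2COOCH2, CH(OCOCH3), COOCH3 → 3.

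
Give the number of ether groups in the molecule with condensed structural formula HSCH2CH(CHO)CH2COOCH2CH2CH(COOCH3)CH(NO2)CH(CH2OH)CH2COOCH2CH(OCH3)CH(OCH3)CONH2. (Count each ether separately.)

Taking each segment in turn:
  HSCH2: –SH on an sp³ carbon → thiol.
  CH(CHO): pendant –CHO: carbonyl C bonded to C and H → aldehyde.
  CH2COOCH2: –C(=O)–O–C with C on the carbonyl side → ester.
  CH(COOCH3): pendant –COOCH3: carbonyl C bonded to C and –OCH3 → ester.
  CH(NO2): –NO2 on an sp³ carbon → nitro (the N=O is not a carbonyl).
  CH(CH2OH): pendant –CH2OH on an sp³ backbone C → alcohol.
  CH2COOCH2: –C(=O)–O–C with C on the carbonyl side → ester.
  CH(OCH3): pendant –OCH3: C–O–C with sp³ C, no adjacent C=O → ether.
  CH(OCH3): pendant –OCH3: C–O–C with sp³ C, no adjacent C=O → ether.
  CONH2: –C(=O)NH2: carbonyl C bonded to C and to N → amide (the N is not a separate amine).
Ether appears at: CH(OCH3), CH(OCH3) → 2.

2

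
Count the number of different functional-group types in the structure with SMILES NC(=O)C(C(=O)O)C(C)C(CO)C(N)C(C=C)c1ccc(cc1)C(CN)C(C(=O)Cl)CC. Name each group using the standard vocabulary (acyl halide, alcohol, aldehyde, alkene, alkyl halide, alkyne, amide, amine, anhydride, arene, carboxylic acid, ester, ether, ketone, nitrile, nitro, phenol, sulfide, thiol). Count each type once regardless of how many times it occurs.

7

Reading the structure from left to right:
  H2NCO: –C(=O)NH2: carbonyl C bonded to C and to N → amide (the N is not a separate amine).
  CH(COOH): pendant –COOH: carbonyl C bonded to C and –OH → carboxylic acid.
  CH(CH2OH): pendant –CH2OH on an sp³ backbone C → alcohol.
  CH(NH2): –NH2 on an sp³ carbon with no adjacent C=O → amine.
  CH(CH=CH2): pendant –CH=CH2: C=C double bond → alkene.
  C6H4: para-disubstituted benzene ring → arene.
  CH(CH2NH2): pendant –CH2NH2: N on sp³ C, no adjacent C=O → amine.
  CH(COCl): pendant –C(=O)X: carbonyl C bonded to C and halogen → acyl halide.
Distinct types present: acyl halide, alcohol, alkene, amide, amine, arene, carboxylic acid.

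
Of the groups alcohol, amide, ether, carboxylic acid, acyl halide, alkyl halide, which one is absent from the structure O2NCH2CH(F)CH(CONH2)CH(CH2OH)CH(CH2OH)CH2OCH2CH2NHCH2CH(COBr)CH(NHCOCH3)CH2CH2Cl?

alcohol: present (CH(CH2OH) — pendant –CH2OH on an sp³ backbone C → alcohol).
alkyl halide: present (CH(F) — halogen on an sp³ carbon → alkyl halide).
acyl halide: present (CH(COBr) — pendant –C(=O)X: carbonyl C bonded to C and halogen → acyl halide).
ether: present (CH2OCH2 — C–O–C with sp³ carbons on both sides and no adjacent C=O → ether).
amide: present (CH(CONH2) — pendant –CONH2: carbonyl C bonded to C and N → amide).
carboxylic acid: absent. In each of CH(CONH2) and CH(NHCOCH3), the carbonyl is bonded to nitrogen, not to –OH; that is an amide.

carboxylic acid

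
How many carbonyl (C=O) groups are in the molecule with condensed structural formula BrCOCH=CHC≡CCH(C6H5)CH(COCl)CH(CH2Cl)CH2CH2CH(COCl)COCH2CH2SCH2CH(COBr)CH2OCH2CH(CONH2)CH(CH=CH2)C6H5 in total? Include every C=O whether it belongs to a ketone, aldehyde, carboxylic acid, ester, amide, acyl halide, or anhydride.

BrCO: acyl halide, 1 C=O (running total 1).
CH(COCl): acyl halide, 1 C=O (running total 2).
CH(COCl): acyl halide, 1 C=O (running total 3).
CO: ketone, 1 C=O (running total 4).
CH(COBr): acyl halide, 1 C=O (running total 5).
CH(CONH2): amide, 1 C=O (running total 6).

6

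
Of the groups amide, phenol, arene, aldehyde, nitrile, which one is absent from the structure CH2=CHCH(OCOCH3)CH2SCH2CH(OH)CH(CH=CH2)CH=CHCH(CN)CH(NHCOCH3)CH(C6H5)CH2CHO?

nitrile: present (CH(CN) — pendant –C≡N: nitrile).
aldehyde: present (CHO — terminal –CHO: carbonyl C bonded to H and C → aldehyde).
arene: present (CH(C6H5) — pendant –C6H5: benzene ring → arene).
amide: present (CH(NHCOCH3) — pendant –NHC(=O)CH3: N bonded to a carbonyl → amide (not amine)).
phenol: absent. In CH(OH), the –OH is on an sp³ carbon, not on an aromatic ring, so it is an alcohol.

phenol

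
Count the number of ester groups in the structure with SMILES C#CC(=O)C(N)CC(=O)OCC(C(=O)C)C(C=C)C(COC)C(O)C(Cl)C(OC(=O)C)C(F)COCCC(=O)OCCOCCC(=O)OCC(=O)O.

Reading the structure from left to right:
  HC≡C: C≡C triple bond → alkyne.
  CO: –C(=O)– with carbon on both sides → ketone.
  CH(NH2): –NH2 on an sp³ carbon with no adjacent C=O → amine.
  CH2COOCH2: –C(=O)–O–C with C on the carbonyl side → ester.
  CH(COCH3): pendant –COCH3: carbonyl C bonded to two carbons → ketone.
  CH(CH=CH2): pendant –CH=CH2: C=C double bond → alkene.
  CH(CH2OCH3): pendant –CH2OCH3: C–O–C linkage → ether.
  CH(OH): –OH on an sp³ carbon → alcohol (secondary).
  CH(Cl): halogen on an sp³ carbon → alkyl halide.
  CH(OCOCH3): pendant –OC(=O)CH3: an acyloxy group → ester.
  CH(F): halogen on an sp³ carbon → alkyl halide.
  CH2OCH2: C–O–C with sp³ carbons on both sides and no adjacent C=O → ether.
  CH2COOCH2: –C(=O)–O–C with C on the carbonyl side → ester.
  CH2OCH2: C–O–C with sp³ carbons on both sides and no adjacent C=O → ether.
  CH2COOCH2: –C(=O)–O–C with C on the carbonyl side → ester.
  COOH: –COOH: carbonyl C bonded to –OH and C → carboxylic acid (the –OH is not a separate alcohol).
Ester appears at: CH2COOCH2, CH(OCOCH3), CH2COOCH2, CH2COOCH2 → 4.

4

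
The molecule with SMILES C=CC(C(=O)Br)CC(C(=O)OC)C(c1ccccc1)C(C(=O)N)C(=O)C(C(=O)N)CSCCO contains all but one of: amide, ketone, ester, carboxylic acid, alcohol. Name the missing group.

ester: present (CH(COOCH3) — pendant –COOCH3: carbonyl C bonded to C and –OCH3 → ester).
ketone: present (CO — –C(=O)– with carbon on both sides → ketone).
alcohol: present (CH2OH — –OH on an sp³ carbon → alcohol).
amide: present (CH(CONH2) — pendant –CONH2: carbonyl C bonded to C and N → amide).
carboxylic acid: absent. In CH(COOCH3), the acyl oxygen is bonded to carbon (–O–C), not to H, so this is an ester. In CH(CONH2), the carbonyl is bonded to nitrogen, not to –OH; that is an amide.

carboxylic acid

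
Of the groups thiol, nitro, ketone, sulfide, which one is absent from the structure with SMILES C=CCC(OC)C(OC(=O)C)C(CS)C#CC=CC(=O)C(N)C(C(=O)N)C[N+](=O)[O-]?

sulfide

nitro: present (CH2NO2 — –NO2 on carbon → nitro group).
thiol: present (CH(CH2SH) — pendant –CH2SH → thiol).
ketone: present (CO — –C(=O)– with carbon on both sides → ketone).
sulfide: no segment matches this pattern.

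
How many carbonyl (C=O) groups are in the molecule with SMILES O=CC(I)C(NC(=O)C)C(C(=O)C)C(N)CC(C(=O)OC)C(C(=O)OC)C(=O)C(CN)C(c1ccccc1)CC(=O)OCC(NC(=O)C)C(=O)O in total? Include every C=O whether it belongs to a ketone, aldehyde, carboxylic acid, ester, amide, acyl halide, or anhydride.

9

OHC: aldehyde, 1 C=O (running total 1).
CH(NHCOCH3): amide, 1 C=O (running total 2).
CH(COCH3): ketone, 1 C=O (running total 3).
CH(COOCH3): ester, 1 C=O (running total 4).
CH(COOCH3): ester, 1 C=O (running total 5).
CO: ketone, 1 C=O (running total 6).
CH2COOCH2: ester, 1 C=O (running total 7).
CH(NHCOCH3): amide, 1 C=O (running total 8).
COOH: carboxylic acid, 1 C=O (running total 9).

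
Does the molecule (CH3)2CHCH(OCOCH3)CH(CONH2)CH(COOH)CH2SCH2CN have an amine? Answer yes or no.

pendant –OC(=O)CH3: an acyloxy group → ester.
pendant –CONH2: carbonyl C bonded to C and N → amide.
pendant –COOH: carbonyl C bonded to C and –OH → carboxylic acid.
C–S–C linkage → sulfide (thioether).
–C≡N: carbon triple-bonded to nitrogen → nitrile.
In CH(CONH2), the nitrogen is bonded directly to a carbonyl carbon, making it part of an amide, not a free amine.
The groups actually present are: amide, carboxylic acid, ester, nitrile, sulfide.

no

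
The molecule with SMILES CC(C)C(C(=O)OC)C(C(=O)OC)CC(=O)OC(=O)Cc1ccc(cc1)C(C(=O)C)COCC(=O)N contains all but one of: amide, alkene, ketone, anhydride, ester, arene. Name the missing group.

ketone: present (CH(COCH3) — pendant –COCH3: carbonyl C bonded to two carbons → ketone).
arene: present (C6H4 — para-disubstituted benzene ring → arene).
amide: present (CONH2 — –C(=O)NH2: carbonyl C bonded to C and to N → amide (the N is not a separate amine)).
anhydride: present (CH2CO-O-COCH2 — two acyl groups sharing one oxygen, –C(=O)–O–C(=O)– → anhydride).
ester: present (CH(COOCH3) — pendant –COOCH3: carbonyl C bonded to C and –OCH3 → ester).
alkene: absent. In C6H4, the C=C units are part of an aromatic ring, which is an arene, not an isolated alkene.

alkene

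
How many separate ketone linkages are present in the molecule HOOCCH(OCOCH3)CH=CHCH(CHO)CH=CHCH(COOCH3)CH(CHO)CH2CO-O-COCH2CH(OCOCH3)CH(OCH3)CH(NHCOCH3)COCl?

Working along the chain:
  HOOC: –COOH: carbonyl C bonded to –OH and C → carboxylic acid (the –OH is not a separate alcohol).
  CH(OCOCH3): pendant –OC(=O)CH3: an acyloxy group → ester.
  CH=CH: C=C double bond → alkene.
  CH(CHO): pendant –CHO: carbonyl C bonded to C and H → aldehyde.
  CH=CH: C=C double bond → alkene.
  CH(COOCH3): pendant –COOCH3: carbonyl C bonded to C and –OCH3 → ester.
  CH(CHO): pendant –CHO: carbonyl C bonded to C and H → aldehyde.
  CH2CO-O-COCH2: two acyl groups sharing one oxygen, –C(=O)–O–C(=O)– → anhydride.
  CH(OCOCH3): pendant –OC(=O)CH3: an acyloxy group → ester.
  CH(OCH3): pendant –OCH3: C–O–C with sp³ C, no adjacent C=O → ether.
  CH(NHCOCH3): pendant –NHC(=O)CH3: N bonded to a carbonyl → amide (not amine).
  COCl: –C(=O)Cl: carbonyl C bonded to C and to a halogen → acyl halide (not alkyl halide).
No segment is a ketone: HOOC is carboxylic acid, not ketone; CH(OCOCH3) is ester, not ketone; CH(CHO) is aldehyde, not ketone. → 0.

0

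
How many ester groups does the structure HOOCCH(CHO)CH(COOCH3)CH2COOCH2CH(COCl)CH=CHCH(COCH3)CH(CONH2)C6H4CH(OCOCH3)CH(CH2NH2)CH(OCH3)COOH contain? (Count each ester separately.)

3

Taking each segment in turn:
  HOOC: –COOH: carbonyl C bonded to –OH and C → carboxylic acid (the –OH is not a separate alcohol).
  CH(CHO): pendant –CHO: carbonyl C bonded to C and H → aldehyde.
  CH(COOCH3): pendant –COOCH3: carbonyl C bonded to C and –OCH3 → ester.
  CH2COOCH2: –C(=O)–O–C with C on the carbonyl side → ester.
  CH(COCl): pendant –C(=O)X: carbonyl C bonded to C and halogen → acyl halide.
  CH=CH: C=C double bond → alkene.
  CH(COCH3): pendant –COCH3: carbonyl C bonded to two carbons → ketone.
  CH(CONH2): pendant –CONH2: carbonyl C bonded to C and N → amide.
  C6H4: para-disubstituted benzene ring → arene.
  CH(OCOCH3): pendant –OC(=O)CH3: an acyloxy group → ester.
  CH(CH2NH2): pendant –CH2NH2: N on sp³ C, no adjacent C=O → amine.
  CH(OCH3): pendant –OCH3: C–O–C with sp³ C, no adjacent C=O → ether.
  COOH: –COOH: carbonyl C bonded to –OH and C → carboxylic acid (the –OH is not a separate alcohol).
Ester appears at: CH(COOCH3), CH2COOCH2, CH(OCOCH3) → 3.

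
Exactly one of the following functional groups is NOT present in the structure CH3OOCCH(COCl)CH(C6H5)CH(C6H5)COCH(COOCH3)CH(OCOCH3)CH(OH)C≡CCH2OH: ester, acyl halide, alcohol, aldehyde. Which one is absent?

acyl halide: present (CH(COCl) — pendant –C(=O)X: carbonyl C bonded to C and halogen → acyl halide).
ester: present (CH3OOC — CH3O–C(=O)–: carbonyl C bonded to C and to –OCH3 → ester (not ketone + ether)).
alcohol: present (CH(OH) — –OH on an sp³ carbon → alcohol (secondary)).
aldehyde: absent. In CO, the carbonyl carbon is bonded to two carbons, so it is a ketone, not an aldehyde.

aldehyde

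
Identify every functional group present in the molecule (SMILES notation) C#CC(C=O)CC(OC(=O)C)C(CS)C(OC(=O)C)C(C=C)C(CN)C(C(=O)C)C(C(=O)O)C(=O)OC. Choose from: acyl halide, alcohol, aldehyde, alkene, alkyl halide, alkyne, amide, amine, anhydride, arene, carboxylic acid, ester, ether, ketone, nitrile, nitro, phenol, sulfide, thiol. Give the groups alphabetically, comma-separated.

C≡C triple bond → alkyne.
pendant –CHO: carbonyl C bonded to C and H → aldehyde.
pendant –OC(=O)CH3: an acyloxy group → ester.
pendant –CH2SH → thiol.
pendant –OC(=O)CH3: an acyloxy group → ester.
pendant –CH=CH2: C=C double bond → alkene.
pendant –CH2NH2: N on sp³ C, no adjacent C=O → amine.
pendant –COCH3: carbonyl C bonded to two carbons → ketone.
pendant –COOH: carbonyl C bonded to C and –OH → carboxylic acid.
–C(=O)OCH3: carbonyl C bonded to C and to –OCH3 → ester (not ketone + ether).

aldehyde, alkene, alkyne, amine, carboxylic acid, ester, ketone, thiol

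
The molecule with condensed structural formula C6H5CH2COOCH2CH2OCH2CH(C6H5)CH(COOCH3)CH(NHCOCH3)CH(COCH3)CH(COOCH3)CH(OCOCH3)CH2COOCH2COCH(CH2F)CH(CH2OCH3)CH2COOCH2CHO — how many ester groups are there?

C6H5– phenyl ring → arene.
–C(=O)–O–C with C on the carbonyl side → ester.
C–O–C with sp³ carbons on both sides and no adjacent C=O → ether.
pendant –C6H5: benzene ring → arene.
pendant –COOCH3: carbonyl C bonded to C and –OCH3 → ester.
pendant –NHC(=O)CH3: N bonded to a carbonyl → amide (not amine).
pendant –COCH3: carbonyl C bonded to two carbons → ketone.
pendant –COOCH3: carbonyl C bonded to C and –OCH3 → ester.
pendant –OC(=O)CH3: an acyloxy group → ester.
–C(=O)–O–C with C on the carbonyl side → ester.
–C(=O)– with carbon on both sides → ketone.
pendant –CH2X: halogen on sp³ carbon → alkyl halide.
pendant –CH2OCH3: C–O–C linkage → ether.
–C(=O)–O–C with C on the carbonyl side → ester.
terminal –CHO: carbonyl C bonded to H and C → aldehyde.
Ester appears at: CH2COOCH2, CH(COOCH3), CH(COOCH3), CH(OCOCH3), CH2COOCH2, CH2COOCH2 → 6.

6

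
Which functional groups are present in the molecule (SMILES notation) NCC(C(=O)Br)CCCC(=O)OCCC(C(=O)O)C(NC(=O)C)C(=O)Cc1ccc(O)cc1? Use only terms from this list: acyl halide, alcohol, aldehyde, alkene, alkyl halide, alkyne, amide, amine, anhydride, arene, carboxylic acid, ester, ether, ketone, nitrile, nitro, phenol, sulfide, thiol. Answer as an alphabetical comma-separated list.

Taking each segment in turn:
  H2NCH2: –NH2 on an sp³ carbon with no adjacent C=O → amine.
  CH(COBr): pendant –C(=O)X: carbonyl C bonded to C and halogen → acyl halide.
  CH2COOCH2: –C(=O)–O–C with C on the carbonyl side → ester.
  CH(COOH): pendant –COOH: carbonyl C bonded to C and –OH → carboxylic acid.
  CH(NHCOCH3): pendant –NHC(=O)CH3: N bonded to a carbonyl → amide (not amine).
  CO: –C(=O)– with carbon on both sides → ketone.
  C6H4OH: –OH attached directly to an aromatic ring → phenol (not alcohol); the ring itself is an arene.

acyl halide, amide, amine, arene, carboxylic acid, ester, ketone, phenol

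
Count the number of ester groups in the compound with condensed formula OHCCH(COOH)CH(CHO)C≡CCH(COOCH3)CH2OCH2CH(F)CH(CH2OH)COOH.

1

terminal –CHO: carbonyl C bonded to H and C → aldehyde.
pendant –COOH: carbonyl C bonded to C and –OH → carboxylic acid.
pendant –CHO: carbonyl C bonded to C and H → aldehyde.
C≡C triple bond → alkyne.
pendant –COOCH3: carbonyl C bonded to C and –OCH3 → ester.
C–O–C with sp³ carbons on both sides and no adjacent C=O → ether.
halogen on an sp³ carbon → alkyl halide.
pendant –CH2OH on an sp³ backbone C → alcohol.
–COOH: carbonyl C bonded to –OH and C → carboxylic acid (the –OH is not a separate alcohol).
Ester appears at: CH(COOCH3) → 1.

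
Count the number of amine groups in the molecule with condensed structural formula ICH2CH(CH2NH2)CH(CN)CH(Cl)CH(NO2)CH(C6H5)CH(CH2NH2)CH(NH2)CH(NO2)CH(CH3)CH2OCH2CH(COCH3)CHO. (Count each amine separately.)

3

Taking each segment in turn:
  ICH2: halogen on an sp³ carbon → alkyl halide.
  CH(CH2NH2): pendant –CH2NH2: N on sp³ C, no adjacent C=O → amine.
  CH(CN): pendant –C≡N: nitrile.
  CH(Cl): halogen on an sp³ carbon → alkyl halide.
  CH(NO2): –NO2 on an sp³ carbon → nitro (the N=O is not a carbonyl).
  CH(C6H5): pendant –C6H5: benzene ring → arene.
  CH(CH2NH2): pendant –CH2NH2: N on sp³ C, no adjacent C=O → amine.
  CH(NH2): –NH2 on an sp³ carbon with no adjacent C=O → amine.
  CH(NO2): –NO2 on an sp³ carbon → nitro (the N=O is not a carbonyl).
  CH2OCH2: C–O–C with sp³ carbons on both sides and no adjacent C=O → ether.
  CH(COCH3): pendant –COCH3: carbonyl C bonded to two carbons → ketone.
  CHO: terminal –CHO: carbonyl C bonded to H and C → aldehyde.
Amine appears at: CH(CH2NH2), CH(CH2NH2), CH(NH2) → 3.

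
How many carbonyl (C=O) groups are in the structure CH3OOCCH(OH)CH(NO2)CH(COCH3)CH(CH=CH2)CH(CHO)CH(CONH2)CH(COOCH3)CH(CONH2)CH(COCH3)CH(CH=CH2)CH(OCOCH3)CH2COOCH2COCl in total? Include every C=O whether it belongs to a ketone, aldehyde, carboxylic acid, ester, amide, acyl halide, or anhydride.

CH3OOC: ester, 1 C=O (running total 1).
CH(COCH3): ketone, 1 C=O (running total 2).
CH(CHO): aldehyde, 1 C=O (running total 3).
CH(CONH2): amide, 1 C=O (running total 4).
CH(COOCH3): ester, 1 C=O (running total 5).
CH(CONH2): amide, 1 C=O (running total 6).
CH(COCH3): ketone, 1 C=O (running total 7).
CH(OCOCH3): ester, 1 C=O (running total 8).
CH2COOCH2: ester, 1 C=O (running total 9).
COCl: acyl halide, 1 C=O (running total 10).

10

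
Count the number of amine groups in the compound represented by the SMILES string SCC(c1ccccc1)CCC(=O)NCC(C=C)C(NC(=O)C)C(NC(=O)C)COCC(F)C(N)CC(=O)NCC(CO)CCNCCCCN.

–SH on an sp³ carbon → thiol.
pendant –C6H5: benzene ring → arene.
–C(=O)–N– linkage → amide (the N is not an amine).
pendant –CH=CH2: C=C double bond → alkene.
pendant –NHC(=O)CH3: N bonded to a carbonyl → amide (not amine).
pendant –NHC(=O)CH3: N bonded to a carbonyl → amide (not amine).
C–O–C with sp³ carbons on both sides and no adjacent C=O → ether.
halogen on an sp³ carbon → alkyl halide.
–NH2 on an sp³ carbon with no adjacent C=O → amine.
–C(=O)–N– linkage → amide (the N is not an amine).
pendant –CH2OH on an sp³ backbone C → alcohol.
C–N–C with sp³ carbons and no adjacent C=O → amine (secondary).
–NH2 on an sp³ carbon with no adjacent C=O → amine.
Amine appears at: CH(NH2), CH2NHCH2, CH2NH2 → 3.

3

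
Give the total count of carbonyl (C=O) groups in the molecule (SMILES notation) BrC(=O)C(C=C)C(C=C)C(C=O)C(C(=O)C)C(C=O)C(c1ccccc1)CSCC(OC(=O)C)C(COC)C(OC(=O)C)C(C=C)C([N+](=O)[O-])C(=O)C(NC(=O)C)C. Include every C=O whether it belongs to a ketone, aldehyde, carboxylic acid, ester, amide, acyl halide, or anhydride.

8

BrCO: acyl halide, 1 C=O (running total 1).
CH(CHO): aldehyde, 1 C=O (running total 2).
CH(COCH3): ketone, 1 C=O (running total 3).
CH(CHO): aldehyde, 1 C=O (running total 4).
CH(OCOCH3): ester, 1 C=O (running total 5).
CH(OCOCH3): ester, 1 C=O (running total 6).
CO: ketone, 1 C=O (running total 7).
CH(NHCOCH3): amide, 1 C=O (running total 8).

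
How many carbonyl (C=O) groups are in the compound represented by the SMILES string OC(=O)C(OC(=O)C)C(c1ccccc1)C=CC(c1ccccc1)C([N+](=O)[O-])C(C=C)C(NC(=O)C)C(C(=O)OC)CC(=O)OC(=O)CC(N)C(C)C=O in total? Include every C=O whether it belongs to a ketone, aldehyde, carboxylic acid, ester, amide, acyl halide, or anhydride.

HOOC: carboxylic acid, 1 C=O (running total 1).
CH(OCOCH3): ester, 1 C=O (running total 2).
CH(NHCOCH3): amide, 1 C=O (running total 3).
CH(COOCH3): ester, 1 C=O (running total 4).
CH2CO-O-COCH2: anhydride, 2 C=O (running total 6).
CHO: aldehyde, 1 C=O (running total 7).

7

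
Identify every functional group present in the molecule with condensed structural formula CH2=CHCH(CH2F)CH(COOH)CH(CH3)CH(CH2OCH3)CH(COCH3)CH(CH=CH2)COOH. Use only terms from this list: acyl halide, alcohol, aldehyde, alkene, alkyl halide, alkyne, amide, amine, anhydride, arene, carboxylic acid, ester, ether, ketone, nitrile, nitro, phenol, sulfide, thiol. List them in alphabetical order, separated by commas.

Reading the structure from left to right:
  CH2=CH: C=C double bond → alkene.
  CH(CH2F): pendant –CH2X: halogen on sp³ carbon → alkyl halide.
  CH(COOH): pendant –COOH: carbonyl C bonded to C and –OH → carboxylic acid.
  CH(CH2OCH3): pendant –CH2OCH3: C–O–C linkage → ether.
  CH(COCH3): pendant –COCH3: carbonyl C bonded to two carbons → ketone.
  CH(CH=CH2): pendant –CH=CH2: C=C double bond → alkene.
  COOH: –COOH: carbonyl C bonded to –OH and C → carboxylic acid (the –OH is not a separate alcohol).

alkene, alkyl halide, carboxylic acid, ether, ketone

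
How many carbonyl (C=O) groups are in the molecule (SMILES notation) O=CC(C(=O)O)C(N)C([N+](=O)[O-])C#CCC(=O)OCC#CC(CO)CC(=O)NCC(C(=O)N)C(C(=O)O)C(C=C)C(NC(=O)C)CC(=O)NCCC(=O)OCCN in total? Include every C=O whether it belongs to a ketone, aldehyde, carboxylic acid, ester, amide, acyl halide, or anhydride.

9

OHC: aldehyde, 1 C=O (running total 1).
CH(COOH): carboxylic acid, 1 C=O (running total 2).
CH2COOCH2: ester, 1 C=O (running total 3).
CH2CONHCH2: amide, 1 C=O (running total 4).
CH(CONH2): amide, 1 C=O (running total 5).
CH(COOH): carboxylic acid, 1 C=O (running total 6).
CH(NHCOCH3): amide, 1 C=O (running total 7).
CH2CONHCH2: amide, 1 C=O (running total 8).
CH2COOCH2: ester, 1 C=O (running total 9).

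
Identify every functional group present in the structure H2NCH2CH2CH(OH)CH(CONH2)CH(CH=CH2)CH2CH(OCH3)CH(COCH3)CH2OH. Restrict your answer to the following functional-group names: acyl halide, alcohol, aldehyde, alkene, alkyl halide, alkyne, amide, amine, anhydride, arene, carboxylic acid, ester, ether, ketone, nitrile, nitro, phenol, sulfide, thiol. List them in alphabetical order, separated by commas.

alcohol, alkene, amide, amine, ether, ketone

–NH2 on an sp³ carbon with no adjacent C=O → amine.
–OH on an sp³ carbon → alcohol (secondary).
pendant –CONH2: carbonyl C bonded to C and N → amide.
pendant –CH=CH2: C=C double bond → alkene.
pendant –OCH3: C–O–C with sp³ C, no adjacent C=O → ether.
pendant –COCH3: carbonyl C bonded to two carbons → ketone.
–OH on an sp³ carbon → alcohol.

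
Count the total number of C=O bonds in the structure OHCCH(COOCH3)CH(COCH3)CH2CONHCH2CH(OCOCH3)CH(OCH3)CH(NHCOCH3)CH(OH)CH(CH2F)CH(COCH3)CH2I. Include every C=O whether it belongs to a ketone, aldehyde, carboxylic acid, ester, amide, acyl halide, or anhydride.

7

OHC: aldehyde, 1 C=O (running total 1).
CH(COOCH3): ester, 1 C=O (running total 2).
CH(COCH3): ketone, 1 C=O (running total 3).
CH2CONHCH2: amide, 1 C=O (running total 4).
CH(OCOCH3): ester, 1 C=O (running total 5).
CH(NHCOCH3): amide, 1 C=O (running total 6).
CH(COCH3): ketone, 1 C=O (running total 7).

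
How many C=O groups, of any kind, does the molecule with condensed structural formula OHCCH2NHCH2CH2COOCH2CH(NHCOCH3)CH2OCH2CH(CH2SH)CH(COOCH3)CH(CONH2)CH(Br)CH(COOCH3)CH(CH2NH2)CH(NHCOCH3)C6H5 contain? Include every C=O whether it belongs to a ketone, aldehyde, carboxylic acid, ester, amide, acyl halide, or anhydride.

OHC: aldehyde, 1 C=O (running total 1).
CH2COOCH2: ester, 1 C=O (running total 2).
CH(NHCOCH3): amide, 1 C=O (running total 3).
CH(COOCH3): ester, 1 C=O (running total 4).
CH(CONH2): amide, 1 C=O (running total 5).
CH(COOCH3): ester, 1 C=O (running total 6).
CH(NHCOCH3): amide, 1 C=O (running total 7).

7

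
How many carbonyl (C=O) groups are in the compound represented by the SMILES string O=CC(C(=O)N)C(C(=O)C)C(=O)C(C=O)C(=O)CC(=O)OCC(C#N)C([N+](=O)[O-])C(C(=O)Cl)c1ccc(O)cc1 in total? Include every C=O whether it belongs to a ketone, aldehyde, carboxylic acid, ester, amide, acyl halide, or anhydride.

OHC: aldehyde, 1 C=O (running total 1).
CH(CONH2): amide, 1 C=O (running total 2).
CH(COCH3): ketone, 1 C=O (running total 3).
CO: ketone, 1 C=O (running total 4).
CH(CHO): aldehyde, 1 C=O (running total 5).
CO: ketone, 1 C=O (running total 6).
CH2COOCH2: ester, 1 C=O (running total 7).
CH(COCl): acyl halide, 1 C=O (running total 8).

8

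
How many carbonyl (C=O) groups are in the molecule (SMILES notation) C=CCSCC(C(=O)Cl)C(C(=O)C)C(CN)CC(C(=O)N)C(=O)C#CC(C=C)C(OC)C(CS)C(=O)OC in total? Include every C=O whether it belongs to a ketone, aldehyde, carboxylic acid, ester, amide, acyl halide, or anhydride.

5

CH(COCl): acyl halide, 1 C=O (running total 1).
CH(COCH3): ketone, 1 C=O (running total 2).
CH(CONH2): amide, 1 C=O (running total 3).
CO: ketone, 1 C=O (running total 4).
COOCH3: ester, 1 C=O (running total 5).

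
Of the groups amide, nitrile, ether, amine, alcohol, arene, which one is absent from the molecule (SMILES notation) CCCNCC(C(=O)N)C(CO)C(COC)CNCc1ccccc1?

nitrile

amide: present (CH(CONH2) — pendant –CONH2: carbonyl C bonded to C and N → amide).
amine: present (CH2NHCH2 — C–N–C with sp³ carbons and no adjacent C=O → amine (secondary)).
alcohol: present (CH(CH2OH) — pendant –CH2OH on an sp³ backbone C → alcohol).
arene: present (C6H5 — –C6H5 phenyl ring → arene).
ether: present (CH(CH2OCH3) — pendant –CH2OCH3: C–O–C linkage → ether).
nitrile: no segment matches this pattern.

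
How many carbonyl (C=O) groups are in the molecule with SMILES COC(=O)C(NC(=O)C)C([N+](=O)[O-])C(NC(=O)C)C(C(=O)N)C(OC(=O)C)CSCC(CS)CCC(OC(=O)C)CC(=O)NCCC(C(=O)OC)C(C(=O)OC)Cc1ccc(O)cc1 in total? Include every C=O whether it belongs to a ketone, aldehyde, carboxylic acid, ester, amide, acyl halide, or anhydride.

9

CH3OOC: ester, 1 C=O (running total 1).
CH(NHCOCH3): amide, 1 C=O (running total 2).
CH(NHCOCH3): amide, 1 C=O (running total 3).
CH(CONH2): amide, 1 C=O (running total 4).
CH(OCOCH3): ester, 1 C=O (running total 5).
CH(OCOCH3): ester, 1 C=O (running total 6).
CH2CONHCH2: amide, 1 C=O (running total 7).
CH(COOCH3): ester, 1 C=O (running total 8).
CH(COOCH3): ester, 1 C=O (running total 9).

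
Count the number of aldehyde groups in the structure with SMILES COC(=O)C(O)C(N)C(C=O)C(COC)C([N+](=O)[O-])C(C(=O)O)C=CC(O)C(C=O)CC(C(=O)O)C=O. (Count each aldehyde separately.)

CH3O–C(=O)–: carbonyl C bonded to C and to –OCH3 → ester (not ketone + ether).
–OH on an sp³ carbon → alcohol (secondary).
–NH2 on an sp³ carbon with no adjacent C=O → amine.
pendant –CHO: carbonyl C bonded to C and H → aldehyde.
pendant –CH2OCH3: C–O–C linkage → ether.
–NO2 on an sp³ carbon → nitro (the N=O is not a carbonyl).
pendant –COOH: carbonyl C bonded to C and –OH → carboxylic acid.
C=C double bond → alkene.
–OH on an sp³ carbon → alcohol (secondary).
pendant –CHO: carbonyl C bonded to C and H → aldehyde.
pendant –COOH: carbonyl C bonded to C and –OH → carboxylic acid.
terminal –CHO: carbonyl C bonded to H and C → aldehyde.
Aldehyde appears at: CH(CHO), CH(CHO), CHO → 3.

3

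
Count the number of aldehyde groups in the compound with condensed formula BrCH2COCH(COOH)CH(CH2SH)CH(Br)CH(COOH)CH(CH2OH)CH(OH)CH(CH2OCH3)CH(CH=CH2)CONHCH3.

0

Working along the chain:
  BrCH2: halogen on an sp³ carbon → alkyl halide.
  CO: –C(=O)– with carbon on both sides → ketone.
  CH(COOH): pendant –COOH: carbonyl C bonded to C and –OH → carboxylic acid.
  CH(CH2SH): pendant –CH2SH → thiol.
  CH(Br): halogen on an sp³ carbon → alkyl halide.
  CH(COOH): pendant –COOH: carbonyl C bonded to C and –OH → carboxylic acid.
  CH(CH2OH): pendant –CH2OH on an sp³ backbone C → alcohol.
  CH(OH): –OH on an sp³ carbon → alcohol (secondary).
  CH(CH2OCH3): pendant –CH2OCH3: C–O–C linkage → ether.
  CH(CH=CH2): pendant –CH=CH2: C=C double bond → alkene.
  CONHCH3: –C(=O)NHCH3: carbonyl C bonded to C and to N → amide (the N is not an amine).
No segment is a aldehyde: CO is ketone, not aldehyde; CH(COOH) is carboxylic acid, not aldehyde; CH(COOH) is carboxylic acid, not aldehyde. → 0.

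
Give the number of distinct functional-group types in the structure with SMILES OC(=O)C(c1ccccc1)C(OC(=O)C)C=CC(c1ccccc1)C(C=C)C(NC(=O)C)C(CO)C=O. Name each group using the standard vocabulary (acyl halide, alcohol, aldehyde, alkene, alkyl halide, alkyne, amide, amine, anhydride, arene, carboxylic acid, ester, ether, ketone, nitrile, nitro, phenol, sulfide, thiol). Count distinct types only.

7

Reading the structure from left to right:
  HOOC: –COOH: carbonyl C bonded to –OH and C → carboxylic acid (the –OH is not a separate alcohol).
  CH(C6H5): pendant –C6H5: benzene ring → arene.
  CH(OCOCH3): pendant –OC(=O)CH3: an acyloxy group → ester.
  CH=CH: C=C double bond → alkene.
  CH(C6H5): pendant –C6H5: benzene ring → arene.
  CH(CH=CH2): pendant –CH=CH2: C=C double bond → alkene.
  CH(NHCOCH3): pendant –NHC(=O)CH3: N bonded to a carbonyl → amide (not amine).
  CH(CH2OH): pendant –CH2OH on an sp³ backbone C → alcohol.
  CHO: terminal –CHO: carbonyl C bonded to H and C → aldehyde.
Distinct types present: alcohol, aldehyde, alkene, amide, arene, carboxylic acid, ester.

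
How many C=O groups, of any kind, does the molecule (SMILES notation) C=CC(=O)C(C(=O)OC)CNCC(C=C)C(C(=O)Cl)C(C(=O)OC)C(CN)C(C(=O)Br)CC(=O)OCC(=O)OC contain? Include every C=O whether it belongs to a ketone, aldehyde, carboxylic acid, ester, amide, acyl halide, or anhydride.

7

CO: ketone, 1 C=O (running total 1).
CH(COOCH3): ester, 1 C=O (running total 2).
CH(COCl): acyl halide, 1 C=O (running total 3).
CH(COOCH3): ester, 1 C=O (running total 4).
CH(COBr): acyl halide, 1 C=O (running total 5).
CH2COOCH2: ester, 1 C=O (running total 6).
COOCH3: ester, 1 C=O (running total 7).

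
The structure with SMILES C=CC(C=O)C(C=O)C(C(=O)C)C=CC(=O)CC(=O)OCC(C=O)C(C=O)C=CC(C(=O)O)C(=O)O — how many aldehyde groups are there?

C=C double bond → alkene.
pendant –CHO: carbonyl C bonded to C and H → aldehyde.
pendant –CHO: carbonyl C bonded to C and H → aldehyde.
pendant –COCH3: carbonyl C bonded to two carbons → ketone.
C=C double bond → alkene.
–C(=O)– with carbon on both sides → ketone.
–C(=O)–O–C with C on the carbonyl side → ester.
pendant –CHO: carbonyl C bonded to C and H → aldehyde.
pendant –CHO: carbonyl C bonded to C and H → aldehyde.
C=C double bond → alkene.
pendant –COOH: carbonyl C bonded to C and –OH → carboxylic acid.
–COOH: carbonyl C bonded to –OH and C → carboxylic acid (the –OH is not a separate alcohol).
Aldehyde appears at: CH(CHO), CH(CHO), CH(CHO), CH(CHO) → 4.

4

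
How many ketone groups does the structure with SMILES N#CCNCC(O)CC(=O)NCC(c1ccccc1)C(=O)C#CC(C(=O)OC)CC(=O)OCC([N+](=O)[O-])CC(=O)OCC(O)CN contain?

1

Working along the chain:
  N≡C: N≡C–: carbon triple-bonded to nitrogen → nitrile.
  CH2NHCH2: C–N–C with sp³ carbons and no adjacent C=O → amine (secondary).
  CH(OH): –OH on an sp³ carbon → alcohol (secondary).
  CH2CONHCH2: –C(=O)–N– linkage → amide (the N is not an amine).
  CH(C6H5): pendant –C6H5: benzene ring → arene.
  CO: –C(=O)– with carbon on both sides → ketone.
  C≡C: C≡C triple bond → alkyne.
  CH(COOCH3): pendant –COOCH3: carbonyl C bonded to C and –OCH3 → ester.
  CH2COOCH2: –C(=O)–O–C with C on the carbonyl side → ester.
  CH(NO2): –NO2 on an sp³ carbon → nitro (the N=O is not a carbonyl).
  CH2COOCH2: –C(=O)–O–C with C on the carbonyl side → ester.
  CH(OH): –OH on an sp³ carbon → alcohol (secondary).
  CH2NH2: –NH2 on an sp³ carbon with no adjacent C=O → amine.
Ketone appears at: CO → 1.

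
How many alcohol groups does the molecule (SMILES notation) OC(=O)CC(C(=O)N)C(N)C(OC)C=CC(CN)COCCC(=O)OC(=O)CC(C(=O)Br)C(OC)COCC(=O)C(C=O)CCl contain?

0

–COOH: carbonyl C bonded to –OH and C → carboxylic acid (the –OH is not a separate alcohol).
pendant –CONH2: carbonyl C bonded to C and N → amide.
–NH2 on an sp³ carbon with no adjacent C=O → amine.
pendant –OCH3: C–O–C with sp³ C, no adjacent C=O → ether.
C=C double bond → alkene.
pendant –CH2NH2: N on sp³ C, no adjacent C=O → amine.
C–O–C with sp³ carbons on both sides and no adjacent C=O → ether.
two acyl groups sharing one oxygen, –C(=O)–O–C(=O)– → anhydride.
pendant –C(=O)X: carbonyl C bonded to C and halogen → acyl halide.
pendant –OCH3: C–O–C with sp³ C, no adjacent C=O → ether.
C–O–C with sp³ carbons on both sides and no adjacent C=O → ether.
–C(=O)– with carbon on both sides → ketone.
pendant –CHO: carbonyl C bonded to C and H → aldehyde.
halogen on an sp³ carbon → alkyl halide.
No segment is a alcohol: HOOC is carboxylic acid, not alcohol; CH(OCH3) is ether, not alcohol; CH2OCH2 is ether, not alcohol. → 0.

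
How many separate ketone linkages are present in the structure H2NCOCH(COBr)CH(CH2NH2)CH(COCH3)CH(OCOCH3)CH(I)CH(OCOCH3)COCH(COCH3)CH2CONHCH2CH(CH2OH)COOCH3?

Taking each segment in turn:
  H2NCO: –C(=O)NH2: carbonyl C bonded to C and to N → amide (the N is not a separate amine).
  CH(COBr): pendant –C(=O)X: carbonyl C bonded to C and halogen → acyl halide.
  CH(CH2NH2): pendant –CH2NH2: N on sp³ C, no adjacent C=O → amine.
  CH(COCH3): pendant –COCH3: carbonyl C bonded to two carbons → ketone.
  CH(OCOCH3): pendant –OC(=O)CH3: an acyloxy group → ester.
  CH(I): halogen on an sp³ carbon → alkyl halide.
  CH(OCOCH3): pendant –OC(=O)CH3: an acyloxy group → ester.
  CO: –C(=O)– with carbon on both sides → ketone.
  CH(COCH3): pendant –COCH3: carbonyl C bonded to two carbons → ketone.
  CH2CONHCH2: –C(=O)–N– linkage → amide (the N is not an amine).
  CH(CH2OH): pendant –CH2OH on an sp³ backbone C → alcohol.
  COOCH3: –C(=O)OCH3: carbonyl C bonded to C and to –OCH3 → ester (not ketone + ether).
Ketone appears at: CH(COCH3), CO, CH(COCH3) → 3.

3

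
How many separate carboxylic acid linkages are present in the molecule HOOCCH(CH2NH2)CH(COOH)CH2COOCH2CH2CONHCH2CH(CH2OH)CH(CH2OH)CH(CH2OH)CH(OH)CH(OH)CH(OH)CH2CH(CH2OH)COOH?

Working along the chain:
  HOOC: –COOH: carbonyl C bonded to –OH and C → carboxylic acid (the –OH is not a separate alcohol).
  CH(CH2NH2): pendant –CH2NH2: N on sp³ C, no adjacent C=O → amine.
  CH(COOH): pendant –COOH: carbonyl C bonded to C and –OH → carboxylic acid.
  CH2COOCH2: –C(=O)–O–C with C on the carbonyl side → ester.
  CH2CONHCH2: –C(=O)–N– linkage → amide (the N is not an amine).
  CH(CH2OH): pendant –CH2OH on an sp³ backbone C → alcohol.
  CH(CH2OH): pendant –CH2OH on an sp³ backbone C → alcohol.
  CH(CH2OH): pendant –CH2OH on an sp³ backbone C → alcohol.
  CH(OH): –OH on an sp³ carbon → alcohol (secondary).
  CH(OH): –OH on an sp³ carbon → alcohol (secondary).
  CH(OH): –OH on an sp³ carbon → alcohol (secondary).
  CH(CH2OH): pendant –CH2OH on an sp³ backbone C → alcohol.
  COOH: –COOH: carbonyl C bonded to –OH and C → carboxylic acid (the –OH is not a separate alcohol).
Carboxylic acid appears at: HOOC, CH(COOH), COOH → 3.

3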